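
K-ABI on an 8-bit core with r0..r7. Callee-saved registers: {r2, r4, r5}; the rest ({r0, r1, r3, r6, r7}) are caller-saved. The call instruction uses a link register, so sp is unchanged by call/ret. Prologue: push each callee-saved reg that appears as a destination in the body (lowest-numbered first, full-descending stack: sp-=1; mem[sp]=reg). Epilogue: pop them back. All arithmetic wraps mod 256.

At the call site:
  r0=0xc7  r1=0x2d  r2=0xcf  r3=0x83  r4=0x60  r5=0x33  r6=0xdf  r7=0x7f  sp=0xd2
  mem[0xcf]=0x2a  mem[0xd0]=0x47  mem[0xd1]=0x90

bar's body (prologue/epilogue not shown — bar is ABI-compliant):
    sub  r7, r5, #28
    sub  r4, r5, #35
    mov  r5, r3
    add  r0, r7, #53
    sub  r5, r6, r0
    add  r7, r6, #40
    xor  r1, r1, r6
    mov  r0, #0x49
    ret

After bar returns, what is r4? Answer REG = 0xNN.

prologue: push r4 → mem[0xd1]=0x60, sp=0xd1
prologue: push r5 → mem[0xd0]=0x33, sp=0xd0
body[0] sub  r7, r5, #28 → r7=0x17
body[1] sub  r4, r5, #35 → r4=0x10
body[2] mov  r5, r3 → r5=0x83
body[3] add  r0, r7, #53 → r0=0x4c
body[4] sub  r5, r6, r0 → r5=0x93
body[5] add  r7, r6, #40 → r7=0x07
body[6] xor  r1, r1, r6 → r1=0xf2
body[7] mov  r0, #0x49 → r0=0x49
epilogue: pop r5=0x33, sp=0xd1
epilogue: pop r4=0x60, sp=0xd2
r4 is callee-saved → restored

REG = 0x60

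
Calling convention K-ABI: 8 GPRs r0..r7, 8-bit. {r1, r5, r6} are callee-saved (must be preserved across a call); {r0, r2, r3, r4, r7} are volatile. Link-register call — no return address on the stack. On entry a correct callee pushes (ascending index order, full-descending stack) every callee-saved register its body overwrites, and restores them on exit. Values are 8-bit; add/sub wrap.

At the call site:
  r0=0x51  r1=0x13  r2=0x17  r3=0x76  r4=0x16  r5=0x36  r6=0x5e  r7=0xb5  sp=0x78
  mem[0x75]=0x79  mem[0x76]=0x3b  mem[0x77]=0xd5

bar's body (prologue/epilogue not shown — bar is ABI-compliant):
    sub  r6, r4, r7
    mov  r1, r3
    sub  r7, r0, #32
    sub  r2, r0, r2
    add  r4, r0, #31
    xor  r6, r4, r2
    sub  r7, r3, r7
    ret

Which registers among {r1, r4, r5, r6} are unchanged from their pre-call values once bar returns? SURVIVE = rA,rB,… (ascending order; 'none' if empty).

prologue: push r1 → mem[0x77]=0x13, sp=0x77
prologue: push r6 → mem[0x76]=0x5e, sp=0x76
body[0] sub  r6, r4, r7 → r6=0x61
body[1] mov  r1, r3 → r1=0x76
body[2] sub  r7, r0, #32 → r7=0x31
body[3] sub  r2, r0, r2 → r2=0x3a
body[4] add  r4, r0, #31 → r4=0x70
body[5] xor  r6, r4, r2 → r6=0x4a
body[6] sub  r7, r3, r7 → r7=0x45
epilogue: pop r6=0x5e, sp=0x77
epilogue: pop r1=0x13, sp=0x78
r1: callee-saved, written=True
r4: caller-saved, written=True
r5: callee-saved, written=False
r6: callee-saved, written=True

SURVIVE = r1,r5,r6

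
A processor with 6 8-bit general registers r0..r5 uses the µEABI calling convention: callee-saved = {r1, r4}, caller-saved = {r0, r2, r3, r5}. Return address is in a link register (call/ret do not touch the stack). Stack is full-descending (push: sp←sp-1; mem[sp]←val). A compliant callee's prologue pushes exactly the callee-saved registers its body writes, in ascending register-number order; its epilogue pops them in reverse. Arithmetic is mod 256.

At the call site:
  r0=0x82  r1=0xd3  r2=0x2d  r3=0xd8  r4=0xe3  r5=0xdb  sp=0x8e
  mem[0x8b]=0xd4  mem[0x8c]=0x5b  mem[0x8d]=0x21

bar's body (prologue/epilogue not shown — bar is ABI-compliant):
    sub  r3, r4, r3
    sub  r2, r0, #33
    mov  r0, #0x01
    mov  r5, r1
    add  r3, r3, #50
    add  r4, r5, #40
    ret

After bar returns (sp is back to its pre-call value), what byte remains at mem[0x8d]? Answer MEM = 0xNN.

prologue: push r4 -> mem[0x8d]=0xe3, sp=0x8d
body[0] sub  r3, r4, r3 -> r3=0x0b
body[1] sub  r2, r0, #33 -> r2=0x61
body[2] mov  r0, #0x01 -> r0=0x01
body[3] mov  r5, r1 -> r5=0xd3
body[4] add  r3, r3, #50 -> r3=0x3d
body[5] add  r4, r5, #40 -> r4=0xfb
epilogue: pop r4=0xe3, sp=0x8e
prologue pushed ['r4'] at ['0x8d']

MEM = 0xe3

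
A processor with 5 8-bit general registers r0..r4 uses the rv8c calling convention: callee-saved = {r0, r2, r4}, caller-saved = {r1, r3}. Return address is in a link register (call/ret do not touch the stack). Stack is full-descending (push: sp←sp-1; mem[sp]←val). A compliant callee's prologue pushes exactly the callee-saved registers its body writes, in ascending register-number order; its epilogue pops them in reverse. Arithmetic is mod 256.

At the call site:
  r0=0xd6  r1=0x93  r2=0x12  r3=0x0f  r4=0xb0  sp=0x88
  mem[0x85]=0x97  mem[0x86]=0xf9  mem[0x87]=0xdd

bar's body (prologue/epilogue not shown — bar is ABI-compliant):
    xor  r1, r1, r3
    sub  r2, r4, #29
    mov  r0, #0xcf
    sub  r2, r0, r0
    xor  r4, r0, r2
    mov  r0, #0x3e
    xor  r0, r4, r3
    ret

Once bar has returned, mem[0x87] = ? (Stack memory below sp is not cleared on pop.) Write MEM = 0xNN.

MEM = 0xd6

prologue: push r0 -> mem[0x87]=0xd6, sp=0x87
prologue: push r2 -> mem[0x86]=0x12, sp=0x86
prologue: push r4 -> mem[0x85]=0xb0, sp=0x85
body[0] xor  r1, r1, r3 -> r1=0x9c
body[1] sub  r2, r4, #29 -> r2=0x93
body[2] mov  r0, #0xcf -> r0=0xcf
body[3] sub  r2, r0, r0 -> r2=0x00
body[4] xor  r4, r0, r2 -> r4=0xcf
body[5] mov  r0, #0x3e -> r0=0x3e
body[6] xor  r0, r4, r3 -> r0=0xc0
epilogue: pop r4=0xb0, sp=0x86
epilogue: pop r2=0x12, sp=0x87
epilogue: pop r0=0xd6, sp=0x88
prologue pushed ['r0', 'r2', 'r4'] at ['0x87', '0x86', '0x85']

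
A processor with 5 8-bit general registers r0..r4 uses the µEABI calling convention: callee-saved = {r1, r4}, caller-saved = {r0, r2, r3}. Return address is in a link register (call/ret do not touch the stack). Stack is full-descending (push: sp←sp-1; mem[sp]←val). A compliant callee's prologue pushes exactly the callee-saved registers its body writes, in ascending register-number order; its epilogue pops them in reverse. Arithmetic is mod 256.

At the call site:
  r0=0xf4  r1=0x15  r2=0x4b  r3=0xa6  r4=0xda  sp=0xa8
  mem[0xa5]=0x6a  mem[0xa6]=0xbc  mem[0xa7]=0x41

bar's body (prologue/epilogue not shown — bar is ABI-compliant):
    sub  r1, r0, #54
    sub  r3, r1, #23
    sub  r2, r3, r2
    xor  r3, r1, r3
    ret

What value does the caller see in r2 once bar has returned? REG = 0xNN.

REG = 0x5c

prologue: push r1 → mem[0xa7]=0x15, sp=0xa7
body[0] sub  r1, r0, #54 → r1=0xbe
body[1] sub  r3, r1, #23 → r3=0xa7
body[2] sub  r2, r3, r2 → r2=0x5c
body[3] xor  r3, r1, r3 → r3=0x19
epilogue: pop r1=0x15, sp=0xa8
r2 is caller-saved → body value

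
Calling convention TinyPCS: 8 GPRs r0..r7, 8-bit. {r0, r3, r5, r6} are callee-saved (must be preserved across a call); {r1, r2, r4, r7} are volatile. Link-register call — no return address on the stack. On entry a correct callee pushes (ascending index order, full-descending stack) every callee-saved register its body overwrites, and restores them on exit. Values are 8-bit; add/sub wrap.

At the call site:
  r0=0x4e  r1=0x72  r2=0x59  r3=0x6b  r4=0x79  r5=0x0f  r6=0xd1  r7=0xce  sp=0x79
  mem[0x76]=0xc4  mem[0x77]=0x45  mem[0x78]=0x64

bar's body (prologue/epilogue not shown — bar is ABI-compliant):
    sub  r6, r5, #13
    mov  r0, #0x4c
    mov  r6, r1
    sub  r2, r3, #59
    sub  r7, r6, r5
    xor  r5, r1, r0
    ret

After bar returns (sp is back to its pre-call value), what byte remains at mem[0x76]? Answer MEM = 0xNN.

prologue: push r0 -> mem[0x78]=0x4e, sp=0x78
prologue: push r5 -> mem[0x77]=0x0f, sp=0x77
prologue: push r6 -> mem[0x76]=0xd1, sp=0x76
body[0] sub  r6, r5, #13 -> r6=0x02
body[1] mov  r0, #0x4c -> r0=0x4c
body[2] mov  r6, r1 -> r6=0x72
body[3] sub  r2, r3, #59 -> r2=0x30
body[4] sub  r7, r6, r5 -> r7=0x63
body[5] xor  r5, r1, r0 -> r5=0x3e
epilogue: pop r6=0xd1, sp=0x77
epilogue: pop r5=0x0f, sp=0x78
epilogue: pop r0=0x4e, sp=0x79
prologue pushed ['r0', 'r5', 'r6'] at ['0x78', '0x77', '0x76']

MEM = 0xd1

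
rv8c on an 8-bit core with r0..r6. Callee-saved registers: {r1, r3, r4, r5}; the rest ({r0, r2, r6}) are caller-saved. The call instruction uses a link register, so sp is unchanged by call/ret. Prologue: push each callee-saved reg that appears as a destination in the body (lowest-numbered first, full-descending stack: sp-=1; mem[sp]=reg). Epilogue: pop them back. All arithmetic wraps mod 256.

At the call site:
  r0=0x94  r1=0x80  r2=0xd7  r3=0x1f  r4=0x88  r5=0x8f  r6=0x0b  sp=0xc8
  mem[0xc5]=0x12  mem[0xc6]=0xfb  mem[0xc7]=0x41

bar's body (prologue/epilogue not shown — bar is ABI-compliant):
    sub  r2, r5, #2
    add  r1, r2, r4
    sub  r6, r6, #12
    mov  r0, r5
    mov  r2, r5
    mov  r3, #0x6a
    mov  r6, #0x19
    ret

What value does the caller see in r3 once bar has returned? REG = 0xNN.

REG = 0x1f

prologue: push r1 -> mem[0xc7]=0x80, sp=0xc7
prologue: push r3 -> mem[0xc6]=0x1f, sp=0xc6
body[0] sub  r2, r5, #2 -> r2=0x8d
body[1] add  r1, r2, r4 -> r1=0x15
body[2] sub  r6, r6, #12 -> r6=0xff
body[3] mov  r0, r5 -> r0=0x8f
body[4] mov  r2, r5 -> r2=0x8f
body[5] mov  r3, #0x6a -> r3=0x6a
body[6] mov  r6, #0x19 -> r6=0x19
epilogue: pop r3=0x1f, sp=0xc7
epilogue: pop r1=0x80, sp=0xc8
r3 is callee-saved -> restored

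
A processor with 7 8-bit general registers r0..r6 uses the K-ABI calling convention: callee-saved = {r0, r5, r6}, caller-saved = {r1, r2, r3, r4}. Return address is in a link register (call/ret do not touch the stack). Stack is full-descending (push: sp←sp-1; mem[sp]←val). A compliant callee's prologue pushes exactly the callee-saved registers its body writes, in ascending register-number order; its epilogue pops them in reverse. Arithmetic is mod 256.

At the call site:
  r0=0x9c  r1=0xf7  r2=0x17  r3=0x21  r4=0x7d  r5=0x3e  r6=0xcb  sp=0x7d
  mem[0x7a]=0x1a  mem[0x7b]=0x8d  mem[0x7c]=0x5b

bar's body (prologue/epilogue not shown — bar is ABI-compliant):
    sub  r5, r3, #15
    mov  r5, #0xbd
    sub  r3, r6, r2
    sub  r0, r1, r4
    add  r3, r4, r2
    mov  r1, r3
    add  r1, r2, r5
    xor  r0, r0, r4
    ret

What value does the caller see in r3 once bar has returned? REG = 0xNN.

REG = 0x94

prologue: push r0 -> mem[0x7c]=0x9c, sp=0x7c
prologue: push r5 -> mem[0x7b]=0x3e, sp=0x7b
body[0] sub  r5, r3, #15 -> r5=0x12
body[1] mov  r5, #0xbd -> r5=0xbd
body[2] sub  r3, r6, r2 -> r3=0xb4
body[3] sub  r0, r1, r4 -> r0=0x7a
body[4] add  r3, r4, r2 -> r3=0x94
body[5] mov  r1, r3 -> r1=0x94
body[6] add  r1, r2, r5 -> r1=0xd4
body[7] xor  r0, r0, r4 -> r0=0x07
epilogue: pop r5=0x3e, sp=0x7c
epilogue: pop r0=0x9c, sp=0x7d
r3 is caller-saved -> body value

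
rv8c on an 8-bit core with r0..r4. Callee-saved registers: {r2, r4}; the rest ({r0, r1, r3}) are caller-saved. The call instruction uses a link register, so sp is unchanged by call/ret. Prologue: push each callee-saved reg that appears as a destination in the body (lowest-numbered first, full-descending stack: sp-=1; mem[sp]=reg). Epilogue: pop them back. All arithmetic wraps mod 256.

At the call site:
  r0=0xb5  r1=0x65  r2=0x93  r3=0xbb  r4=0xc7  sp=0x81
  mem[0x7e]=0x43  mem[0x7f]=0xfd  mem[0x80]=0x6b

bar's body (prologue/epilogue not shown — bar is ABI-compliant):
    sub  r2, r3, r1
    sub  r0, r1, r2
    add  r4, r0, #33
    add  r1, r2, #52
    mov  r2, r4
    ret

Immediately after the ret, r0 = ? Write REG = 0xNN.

prologue: push r2 -> mem[0x80]=0x93, sp=0x80
prologue: push r4 -> mem[0x7f]=0xc7, sp=0x7f
body[0] sub  r2, r3, r1 -> r2=0x56
body[1] sub  r0, r1, r2 -> r0=0x0f
body[2] add  r4, r0, #33 -> r4=0x30
body[3] add  r1, r2, #52 -> r1=0x8a
body[4] mov  r2, r4 -> r2=0x30
epilogue: pop r4=0xc7, sp=0x80
epilogue: pop r2=0x93, sp=0x81
r0 is caller-saved -> body value

REG = 0x0f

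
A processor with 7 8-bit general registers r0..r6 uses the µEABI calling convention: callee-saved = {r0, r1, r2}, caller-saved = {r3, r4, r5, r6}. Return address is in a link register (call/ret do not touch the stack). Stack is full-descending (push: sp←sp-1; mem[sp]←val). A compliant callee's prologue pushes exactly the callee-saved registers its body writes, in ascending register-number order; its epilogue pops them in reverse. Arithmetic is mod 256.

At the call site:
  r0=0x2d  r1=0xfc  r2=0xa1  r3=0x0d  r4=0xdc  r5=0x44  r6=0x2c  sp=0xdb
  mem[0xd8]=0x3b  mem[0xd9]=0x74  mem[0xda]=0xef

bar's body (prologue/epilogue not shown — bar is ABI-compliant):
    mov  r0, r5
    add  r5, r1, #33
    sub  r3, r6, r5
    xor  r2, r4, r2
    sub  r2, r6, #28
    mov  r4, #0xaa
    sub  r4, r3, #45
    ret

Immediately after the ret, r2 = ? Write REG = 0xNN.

prologue: push r0 → mem[0xda]=0x2d, sp=0xda
prologue: push r2 → mem[0xd9]=0xa1, sp=0xd9
body[0] mov  r0, r5 → r0=0x44
body[1] add  r5, r1, #33 → r5=0x1d
body[2] sub  r3, r6, r5 → r3=0x0f
body[3] xor  r2, r4, r2 → r2=0x7d
body[4] sub  r2, r6, #28 → r2=0x10
body[5] mov  r4, #0xaa → r4=0xaa
body[6] sub  r4, r3, #45 → r4=0xe2
epilogue: pop r2=0xa1, sp=0xda
epilogue: pop r0=0x2d, sp=0xdb
r2 is callee-saved → restored

REG = 0xa1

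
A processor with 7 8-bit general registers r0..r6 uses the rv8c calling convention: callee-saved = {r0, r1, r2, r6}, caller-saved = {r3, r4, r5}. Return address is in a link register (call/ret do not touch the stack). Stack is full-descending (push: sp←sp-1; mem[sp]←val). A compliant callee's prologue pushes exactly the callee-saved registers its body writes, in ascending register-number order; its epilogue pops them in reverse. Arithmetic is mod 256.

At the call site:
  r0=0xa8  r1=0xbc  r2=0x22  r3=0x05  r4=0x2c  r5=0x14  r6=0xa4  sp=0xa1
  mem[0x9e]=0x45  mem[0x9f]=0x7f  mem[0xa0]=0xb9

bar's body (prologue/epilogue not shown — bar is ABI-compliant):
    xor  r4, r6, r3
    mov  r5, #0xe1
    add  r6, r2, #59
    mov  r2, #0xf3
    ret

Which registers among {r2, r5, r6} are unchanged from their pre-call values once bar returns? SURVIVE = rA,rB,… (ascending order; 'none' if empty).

SURVIVE = r2,r6

prologue: push r2 → mem[0xa0]=0x22, sp=0xa0
prologue: push r6 → mem[0x9f]=0xa4, sp=0x9f
body[0] xor  r4, r6, r3 → r4=0xa1
body[1] mov  r5, #0xe1 → r5=0xe1
body[2] add  r6, r2, #59 → r6=0x5d
body[3] mov  r2, #0xf3 → r2=0xf3
epilogue: pop r6=0xa4, sp=0xa0
epilogue: pop r2=0x22, sp=0xa1
r2: callee-saved, written=True
r5: caller-saved, written=True
r6: callee-saved, written=True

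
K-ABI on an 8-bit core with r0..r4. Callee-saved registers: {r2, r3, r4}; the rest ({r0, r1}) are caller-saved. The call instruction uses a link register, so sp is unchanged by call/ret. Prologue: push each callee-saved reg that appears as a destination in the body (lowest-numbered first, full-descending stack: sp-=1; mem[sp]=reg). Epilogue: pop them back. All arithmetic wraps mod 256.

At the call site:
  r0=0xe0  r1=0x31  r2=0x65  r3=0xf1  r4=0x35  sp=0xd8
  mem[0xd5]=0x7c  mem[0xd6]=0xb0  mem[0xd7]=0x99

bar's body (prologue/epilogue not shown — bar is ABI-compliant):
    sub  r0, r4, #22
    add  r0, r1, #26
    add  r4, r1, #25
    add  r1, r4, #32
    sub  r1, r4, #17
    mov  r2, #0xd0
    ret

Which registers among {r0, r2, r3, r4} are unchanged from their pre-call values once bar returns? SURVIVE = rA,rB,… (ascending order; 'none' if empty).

prologue: push r2 → mem[0xd7]=0x65, sp=0xd7
prologue: push r4 → mem[0xd6]=0x35, sp=0xd6
body[0] sub  r0, r4, #22 → r0=0x1f
body[1] add  r0, r1, #26 → r0=0x4b
body[2] add  r4, r1, #25 → r4=0x4a
body[3] add  r1, r4, #32 → r1=0x6a
body[4] sub  r1, r4, #17 → r1=0x39
body[5] mov  r2, #0xd0 → r2=0xd0
epilogue: pop r4=0x35, sp=0xd7
epilogue: pop r2=0x65, sp=0xd8
r0: caller-saved, written=True
r2: callee-saved, written=True
r3: callee-saved, written=False
r4: callee-saved, written=True

SURVIVE = r2,r3,r4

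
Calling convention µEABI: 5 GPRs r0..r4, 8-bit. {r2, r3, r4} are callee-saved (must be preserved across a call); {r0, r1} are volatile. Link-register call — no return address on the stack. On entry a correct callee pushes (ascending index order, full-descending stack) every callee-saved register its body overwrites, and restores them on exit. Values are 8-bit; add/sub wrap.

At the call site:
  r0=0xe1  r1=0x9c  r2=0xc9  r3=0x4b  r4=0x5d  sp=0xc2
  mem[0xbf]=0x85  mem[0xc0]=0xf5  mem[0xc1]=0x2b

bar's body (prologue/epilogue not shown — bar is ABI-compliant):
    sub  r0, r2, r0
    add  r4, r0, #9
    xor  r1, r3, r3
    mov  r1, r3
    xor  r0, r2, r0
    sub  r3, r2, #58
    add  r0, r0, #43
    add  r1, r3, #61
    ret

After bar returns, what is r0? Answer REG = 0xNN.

REG = 0x4c

prologue: push r3 -> mem[0xc1]=0x4b, sp=0xc1
prologue: push r4 -> mem[0xc0]=0x5d, sp=0xc0
body[0] sub  r0, r2, r0 -> r0=0xe8
body[1] add  r4, r0, #9 -> r4=0xf1
body[2] xor  r1, r3, r3 -> r1=0x00
body[3] mov  r1, r3 -> r1=0x4b
body[4] xor  r0, r2, r0 -> r0=0x21
body[5] sub  r3, r2, #58 -> r3=0x8f
body[6] add  r0, r0, #43 -> r0=0x4c
body[7] add  r1, r3, #61 -> r1=0xcc
epilogue: pop r4=0x5d, sp=0xc1
epilogue: pop r3=0x4b, sp=0xc2
r0 is caller-saved -> body value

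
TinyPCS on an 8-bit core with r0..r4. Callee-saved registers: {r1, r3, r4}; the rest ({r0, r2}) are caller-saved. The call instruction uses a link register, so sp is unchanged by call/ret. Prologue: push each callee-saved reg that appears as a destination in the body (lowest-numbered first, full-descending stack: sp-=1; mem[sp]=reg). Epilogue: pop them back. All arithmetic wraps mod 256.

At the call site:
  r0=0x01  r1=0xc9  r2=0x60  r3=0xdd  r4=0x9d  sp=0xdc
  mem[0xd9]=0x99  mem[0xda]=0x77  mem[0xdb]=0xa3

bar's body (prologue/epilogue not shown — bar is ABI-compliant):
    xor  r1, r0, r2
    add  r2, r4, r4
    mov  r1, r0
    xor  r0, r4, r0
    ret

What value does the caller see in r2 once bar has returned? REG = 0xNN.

REG = 0x3a

prologue: push r1 → mem[0xdb]=0xc9, sp=0xdb
body[0] xor  r1, r0, r2 → r1=0x61
body[1] add  r2, r4, r4 → r2=0x3a
body[2] mov  r1, r0 → r1=0x01
body[3] xor  r0, r4, r0 → r0=0x9c
epilogue: pop r1=0xc9, sp=0xdc
r2 is caller-saved → body value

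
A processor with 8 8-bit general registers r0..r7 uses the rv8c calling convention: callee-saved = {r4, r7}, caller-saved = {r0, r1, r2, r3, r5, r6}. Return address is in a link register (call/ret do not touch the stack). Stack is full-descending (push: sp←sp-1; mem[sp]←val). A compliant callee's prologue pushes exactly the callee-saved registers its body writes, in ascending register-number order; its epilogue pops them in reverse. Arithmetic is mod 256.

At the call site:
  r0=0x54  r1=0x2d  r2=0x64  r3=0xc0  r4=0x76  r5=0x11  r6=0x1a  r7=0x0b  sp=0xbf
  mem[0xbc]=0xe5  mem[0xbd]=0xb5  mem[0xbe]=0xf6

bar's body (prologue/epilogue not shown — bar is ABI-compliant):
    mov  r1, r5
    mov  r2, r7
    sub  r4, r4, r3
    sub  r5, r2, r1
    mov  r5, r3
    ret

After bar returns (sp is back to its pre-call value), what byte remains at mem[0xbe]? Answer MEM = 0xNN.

prologue: push r4 → mem[0xbe]=0x76, sp=0xbe
body[0] mov  r1, r5 → r1=0x11
body[1] mov  r2, r7 → r2=0x0b
body[2] sub  r4, r4, r3 → r4=0xb6
body[3] sub  r5, r2, r1 → r5=0xfa
body[4] mov  r5, r3 → r5=0xc0
epilogue: pop r4=0x76, sp=0xbf
prologue pushed ['r4'] at ['0xbe']

MEM = 0x76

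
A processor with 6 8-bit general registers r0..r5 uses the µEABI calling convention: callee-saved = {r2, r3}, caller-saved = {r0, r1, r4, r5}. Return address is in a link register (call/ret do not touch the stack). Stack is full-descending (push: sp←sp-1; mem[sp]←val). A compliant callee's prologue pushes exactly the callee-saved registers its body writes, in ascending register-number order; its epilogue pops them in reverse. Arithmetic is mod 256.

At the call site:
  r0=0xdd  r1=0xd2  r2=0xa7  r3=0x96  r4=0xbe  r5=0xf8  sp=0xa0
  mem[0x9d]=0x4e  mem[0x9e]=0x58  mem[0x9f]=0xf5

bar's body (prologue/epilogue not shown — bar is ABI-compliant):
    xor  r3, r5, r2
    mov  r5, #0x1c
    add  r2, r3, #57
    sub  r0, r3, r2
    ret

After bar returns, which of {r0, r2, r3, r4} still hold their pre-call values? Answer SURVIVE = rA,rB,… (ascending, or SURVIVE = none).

SURVIVE = r2,r3,r4

prologue: push r2 → mem[0x9f]=0xa7, sp=0x9f
prologue: push r3 → mem[0x9e]=0x96, sp=0x9e
body[0] xor  r3, r5, r2 → r3=0x5f
body[1] mov  r5, #0x1c → r5=0x1c
body[2] add  r2, r3, #57 → r2=0x98
body[3] sub  r0, r3, r2 → r0=0xc7
epilogue: pop r3=0x96, sp=0x9f
epilogue: pop r2=0xa7, sp=0xa0
r0: caller-saved, written=True
r2: callee-saved, written=True
r3: callee-saved, written=True
r4: caller-saved, written=False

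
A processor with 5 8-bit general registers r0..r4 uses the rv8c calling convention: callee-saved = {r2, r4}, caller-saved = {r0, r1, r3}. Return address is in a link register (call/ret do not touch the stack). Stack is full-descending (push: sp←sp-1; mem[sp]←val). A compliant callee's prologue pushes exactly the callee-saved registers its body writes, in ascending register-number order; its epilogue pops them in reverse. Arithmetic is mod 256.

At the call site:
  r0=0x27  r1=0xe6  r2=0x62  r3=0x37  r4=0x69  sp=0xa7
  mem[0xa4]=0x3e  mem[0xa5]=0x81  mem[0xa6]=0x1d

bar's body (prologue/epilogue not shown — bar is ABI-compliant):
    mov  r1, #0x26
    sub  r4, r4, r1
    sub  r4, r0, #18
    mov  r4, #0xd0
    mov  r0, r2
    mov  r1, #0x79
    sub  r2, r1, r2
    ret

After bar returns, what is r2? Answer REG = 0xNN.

prologue: push r2 → mem[0xa6]=0x62, sp=0xa6
prologue: push r4 → mem[0xa5]=0x69, sp=0xa5
body[0] mov  r1, #0x26 → r1=0x26
body[1] sub  r4, r4, r1 → r4=0x43
body[2] sub  r4, r0, #18 → r4=0x15
body[3] mov  r4, #0xd0 → r4=0xd0
body[4] mov  r0, r2 → r0=0x62
body[5] mov  r1, #0x79 → r1=0x79
body[6] sub  r2, r1, r2 → r2=0x17
epilogue: pop r4=0x69, sp=0xa6
epilogue: pop r2=0x62, sp=0xa7
r2 is callee-saved → restored

REG = 0x62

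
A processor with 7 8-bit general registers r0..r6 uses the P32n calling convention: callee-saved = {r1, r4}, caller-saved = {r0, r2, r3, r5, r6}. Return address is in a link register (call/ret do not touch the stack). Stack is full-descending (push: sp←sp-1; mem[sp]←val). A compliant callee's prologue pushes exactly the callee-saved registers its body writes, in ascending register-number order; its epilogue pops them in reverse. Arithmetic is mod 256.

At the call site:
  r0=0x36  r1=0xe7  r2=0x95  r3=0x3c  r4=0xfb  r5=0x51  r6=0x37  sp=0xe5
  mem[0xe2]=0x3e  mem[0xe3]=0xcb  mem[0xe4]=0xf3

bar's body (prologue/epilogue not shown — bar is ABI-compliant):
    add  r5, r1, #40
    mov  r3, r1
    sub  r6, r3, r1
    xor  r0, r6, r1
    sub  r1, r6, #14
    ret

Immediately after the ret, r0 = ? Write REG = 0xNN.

REG = 0xe7

prologue: push r1 -> mem[0xe4]=0xe7, sp=0xe4
body[0] add  r5, r1, #40 -> r5=0x0f
body[1] mov  r3, r1 -> r3=0xe7
body[2] sub  r6, r3, r1 -> r6=0x00
body[3] xor  r0, r6, r1 -> r0=0xe7
body[4] sub  r1, r6, #14 -> r1=0xf2
epilogue: pop r1=0xe7, sp=0xe5
r0 is caller-saved -> body value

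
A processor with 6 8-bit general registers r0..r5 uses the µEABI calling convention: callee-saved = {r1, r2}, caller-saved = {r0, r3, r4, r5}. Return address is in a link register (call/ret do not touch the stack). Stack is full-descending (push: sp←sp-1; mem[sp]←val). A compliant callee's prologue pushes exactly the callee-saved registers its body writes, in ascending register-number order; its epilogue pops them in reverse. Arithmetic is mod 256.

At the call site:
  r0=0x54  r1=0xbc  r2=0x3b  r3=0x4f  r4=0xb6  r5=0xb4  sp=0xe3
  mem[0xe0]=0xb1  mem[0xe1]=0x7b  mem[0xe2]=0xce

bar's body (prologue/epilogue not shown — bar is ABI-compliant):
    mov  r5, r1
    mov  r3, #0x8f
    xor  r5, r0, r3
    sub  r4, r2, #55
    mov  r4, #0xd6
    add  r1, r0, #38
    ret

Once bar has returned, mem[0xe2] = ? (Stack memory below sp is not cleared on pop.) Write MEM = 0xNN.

prologue: push r1 → mem[0xe2]=0xbc, sp=0xe2
body[0] mov  r5, r1 → r5=0xbc
body[1] mov  r3, #0x8f → r3=0x8f
body[2] xor  r5, r0, r3 → r5=0xdb
body[3] sub  r4, r2, #55 → r4=0x04
body[4] mov  r4, #0xd6 → r4=0xd6
body[5] add  r1, r0, #38 → r1=0x7a
epilogue: pop r1=0xbc, sp=0xe3
prologue pushed ['r1'] at ['0xe2']

MEM = 0xbc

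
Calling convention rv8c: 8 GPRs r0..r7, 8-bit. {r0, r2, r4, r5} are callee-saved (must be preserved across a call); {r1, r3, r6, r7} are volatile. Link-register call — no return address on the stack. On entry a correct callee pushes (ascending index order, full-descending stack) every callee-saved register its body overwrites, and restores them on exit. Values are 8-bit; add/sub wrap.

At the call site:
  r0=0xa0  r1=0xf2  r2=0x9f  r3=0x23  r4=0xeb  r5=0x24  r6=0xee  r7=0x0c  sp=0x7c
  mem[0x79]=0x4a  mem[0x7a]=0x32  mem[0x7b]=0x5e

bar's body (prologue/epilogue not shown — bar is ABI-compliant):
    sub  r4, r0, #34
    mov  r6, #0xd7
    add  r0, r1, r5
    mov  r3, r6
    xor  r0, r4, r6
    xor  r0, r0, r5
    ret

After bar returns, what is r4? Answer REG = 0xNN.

REG = 0xeb

prologue: push r0 → mem[0x7b]=0xa0, sp=0x7b
prologue: push r4 → mem[0x7a]=0xeb, sp=0x7a
body[0] sub  r4, r0, #34 → r4=0x7e
body[1] mov  r6, #0xd7 → r6=0xd7
body[2] add  r0, r1, r5 → r0=0x16
body[3] mov  r3, r6 → r3=0xd7
body[4] xor  r0, r4, r6 → r0=0xa9
body[5] xor  r0, r0, r5 → r0=0x8d
epilogue: pop r4=0xeb, sp=0x7b
epilogue: pop r0=0xa0, sp=0x7c
r4 is callee-saved → restored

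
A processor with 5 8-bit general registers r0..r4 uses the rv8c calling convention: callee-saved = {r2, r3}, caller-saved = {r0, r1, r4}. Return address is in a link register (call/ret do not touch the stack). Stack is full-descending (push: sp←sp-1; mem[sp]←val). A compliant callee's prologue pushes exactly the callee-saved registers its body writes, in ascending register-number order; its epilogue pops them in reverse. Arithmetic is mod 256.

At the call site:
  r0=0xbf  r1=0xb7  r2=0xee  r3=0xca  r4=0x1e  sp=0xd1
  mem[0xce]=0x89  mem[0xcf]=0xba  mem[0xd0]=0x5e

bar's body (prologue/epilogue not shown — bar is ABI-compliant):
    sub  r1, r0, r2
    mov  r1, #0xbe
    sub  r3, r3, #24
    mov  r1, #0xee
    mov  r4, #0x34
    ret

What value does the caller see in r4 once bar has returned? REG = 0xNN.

REG = 0x34

prologue: push r3 → mem[0xd0]=0xca, sp=0xd0
body[0] sub  r1, r0, r2 → r1=0xd1
body[1] mov  r1, #0xbe → r1=0xbe
body[2] sub  r3, r3, #24 → r3=0xb2
body[3] mov  r1, #0xee → r1=0xee
body[4] mov  r4, #0x34 → r4=0x34
epilogue: pop r3=0xca, sp=0xd1
r4 is caller-saved → body value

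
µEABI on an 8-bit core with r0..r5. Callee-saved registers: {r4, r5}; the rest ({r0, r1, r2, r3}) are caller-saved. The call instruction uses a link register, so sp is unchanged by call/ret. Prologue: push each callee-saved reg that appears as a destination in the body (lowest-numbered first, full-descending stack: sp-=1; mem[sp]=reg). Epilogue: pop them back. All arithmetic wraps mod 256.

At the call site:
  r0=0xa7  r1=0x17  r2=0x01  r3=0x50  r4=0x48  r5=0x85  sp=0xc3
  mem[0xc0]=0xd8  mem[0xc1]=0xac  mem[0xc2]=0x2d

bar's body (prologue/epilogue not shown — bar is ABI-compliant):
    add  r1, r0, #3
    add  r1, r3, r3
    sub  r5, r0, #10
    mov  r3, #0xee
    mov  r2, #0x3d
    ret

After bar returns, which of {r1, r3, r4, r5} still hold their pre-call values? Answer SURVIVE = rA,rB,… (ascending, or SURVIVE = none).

prologue: push r5 → mem[0xc2]=0x85, sp=0xc2
body[0] add  r1, r0, #3 → r1=0xaa
body[1] add  r1, r3, r3 → r1=0xa0
body[2] sub  r5, r0, #10 → r5=0x9d
body[3] mov  r3, #0xee → r3=0xee
body[4] mov  r2, #0x3d → r2=0x3d
epilogue: pop r5=0x85, sp=0xc3
r1: caller-saved, written=True
r3: caller-saved, written=True
r4: callee-saved, written=False
r5: callee-saved, written=True

SURVIVE = r4,r5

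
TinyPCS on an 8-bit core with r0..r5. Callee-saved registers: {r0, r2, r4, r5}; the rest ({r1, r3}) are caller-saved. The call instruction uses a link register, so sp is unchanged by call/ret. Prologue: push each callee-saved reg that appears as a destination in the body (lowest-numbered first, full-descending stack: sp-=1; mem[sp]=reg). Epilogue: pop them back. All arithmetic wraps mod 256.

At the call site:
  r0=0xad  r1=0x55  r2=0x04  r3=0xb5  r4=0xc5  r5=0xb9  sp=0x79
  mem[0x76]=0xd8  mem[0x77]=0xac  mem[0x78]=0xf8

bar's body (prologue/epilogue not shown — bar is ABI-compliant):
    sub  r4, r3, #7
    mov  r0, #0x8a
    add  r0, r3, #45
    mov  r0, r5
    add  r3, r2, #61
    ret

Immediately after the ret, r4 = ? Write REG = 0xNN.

prologue: push r0 -> mem[0x78]=0xad, sp=0x78
prologue: push r4 -> mem[0x77]=0xc5, sp=0x77
body[0] sub  r4, r3, #7 -> r4=0xae
body[1] mov  r0, #0x8a -> r0=0x8a
body[2] add  r0, r3, #45 -> r0=0xe2
body[3] mov  r0, r5 -> r0=0xb9
body[4] add  r3, r2, #61 -> r3=0x41
epilogue: pop r4=0xc5, sp=0x78
epilogue: pop r0=0xad, sp=0x79
r4 is callee-saved -> restored

REG = 0xc5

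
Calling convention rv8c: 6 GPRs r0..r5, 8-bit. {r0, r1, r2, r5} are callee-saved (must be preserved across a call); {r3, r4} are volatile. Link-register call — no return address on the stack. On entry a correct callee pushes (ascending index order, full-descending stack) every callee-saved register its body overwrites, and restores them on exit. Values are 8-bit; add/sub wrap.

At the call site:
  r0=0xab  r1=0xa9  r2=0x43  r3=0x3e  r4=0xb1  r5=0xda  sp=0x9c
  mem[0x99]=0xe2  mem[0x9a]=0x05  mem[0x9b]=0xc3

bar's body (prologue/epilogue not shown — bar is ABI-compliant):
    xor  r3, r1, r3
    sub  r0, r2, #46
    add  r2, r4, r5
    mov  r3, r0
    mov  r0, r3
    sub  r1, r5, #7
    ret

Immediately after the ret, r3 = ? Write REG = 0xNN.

REG = 0x15

prologue: push r0 → mem[0x9b]=0xab, sp=0x9b
prologue: push r1 → mem[0x9a]=0xa9, sp=0x9a
prologue: push r2 → mem[0x99]=0x43, sp=0x99
body[0] xor  r3, r1, r3 → r3=0x97
body[1] sub  r0, r2, #46 → r0=0x15
body[2] add  r2, r4, r5 → r2=0x8b
body[3] mov  r3, r0 → r3=0x15
body[4] mov  r0, r3 → r0=0x15
body[5] sub  r1, r5, #7 → r1=0xd3
epilogue: pop r2=0x43, sp=0x9a
epilogue: pop r1=0xa9, sp=0x9b
epilogue: pop r0=0xab, sp=0x9c
r3 is caller-saved → body value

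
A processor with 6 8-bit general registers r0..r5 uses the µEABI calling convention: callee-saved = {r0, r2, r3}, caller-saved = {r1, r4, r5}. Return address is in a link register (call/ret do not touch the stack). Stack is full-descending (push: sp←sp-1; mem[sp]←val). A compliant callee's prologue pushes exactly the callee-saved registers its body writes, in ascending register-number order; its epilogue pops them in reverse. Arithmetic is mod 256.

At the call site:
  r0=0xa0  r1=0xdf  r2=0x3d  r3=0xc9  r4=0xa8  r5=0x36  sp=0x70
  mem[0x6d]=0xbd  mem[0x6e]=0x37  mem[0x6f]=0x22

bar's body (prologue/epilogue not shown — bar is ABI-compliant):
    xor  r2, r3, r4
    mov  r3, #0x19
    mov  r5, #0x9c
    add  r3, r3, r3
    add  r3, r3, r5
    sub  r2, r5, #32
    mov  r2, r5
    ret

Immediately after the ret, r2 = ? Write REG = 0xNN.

prologue: push r2 -> mem[0x6f]=0x3d, sp=0x6f
prologue: push r3 -> mem[0x6e]=0xc9, sp=0x6e
body[0] xor  r2, r3, r4 -> r2=0x61
body[1] mov  r3, #0x19 -> r3=0x19
body[2] mov  r5, #0x9c -> r5=0x9c
body[3] add  r3, r3, r3 -> r3=0x32
body[4] add  r3, r3, r5 -> r3=0xce
body[5] sub  r2, r5, #32 -> r2=0x7c
body[6] mov  r2, r5 -> r2=0x9c
epilogue: pop r3=0xc9, sp=0x6f
epilogue: pop r2=0x3d, sp=0x70
r2 is callee-saved -> restored

REG = 0x3d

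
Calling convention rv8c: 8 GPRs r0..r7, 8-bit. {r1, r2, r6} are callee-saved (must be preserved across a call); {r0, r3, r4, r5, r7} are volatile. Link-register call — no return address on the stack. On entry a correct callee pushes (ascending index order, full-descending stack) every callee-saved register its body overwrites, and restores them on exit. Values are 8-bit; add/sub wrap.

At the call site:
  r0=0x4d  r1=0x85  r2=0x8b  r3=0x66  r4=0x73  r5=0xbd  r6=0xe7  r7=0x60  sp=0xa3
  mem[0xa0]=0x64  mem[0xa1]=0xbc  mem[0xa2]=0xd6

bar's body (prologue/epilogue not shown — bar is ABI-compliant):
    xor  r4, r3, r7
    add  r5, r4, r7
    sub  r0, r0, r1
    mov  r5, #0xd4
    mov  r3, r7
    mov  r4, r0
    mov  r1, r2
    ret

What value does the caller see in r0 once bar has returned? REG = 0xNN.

prologue: push r1 -> mem[0xa2]=0x85, sp=0xa2
body[0] xor  r4, r3, r7 -> r4=0x06
body[1] add  r5, r4, r7 -> r5=0x66
body[2] sub  r0, r0, r1 -> r0=0xc8
body[3] mov  r5, #0xd4 -> r5=0xd4
body[4] mov  r3, r7 -> r3=0x60
body[5] mov  r4, r0 -> r4=0xc8
body[6] mov  r1, r2 -> r1=0x8b
epilogue: pop r1=0x85, sp=0xa3
r0 is caller-saved -> body value

REG = 0xc8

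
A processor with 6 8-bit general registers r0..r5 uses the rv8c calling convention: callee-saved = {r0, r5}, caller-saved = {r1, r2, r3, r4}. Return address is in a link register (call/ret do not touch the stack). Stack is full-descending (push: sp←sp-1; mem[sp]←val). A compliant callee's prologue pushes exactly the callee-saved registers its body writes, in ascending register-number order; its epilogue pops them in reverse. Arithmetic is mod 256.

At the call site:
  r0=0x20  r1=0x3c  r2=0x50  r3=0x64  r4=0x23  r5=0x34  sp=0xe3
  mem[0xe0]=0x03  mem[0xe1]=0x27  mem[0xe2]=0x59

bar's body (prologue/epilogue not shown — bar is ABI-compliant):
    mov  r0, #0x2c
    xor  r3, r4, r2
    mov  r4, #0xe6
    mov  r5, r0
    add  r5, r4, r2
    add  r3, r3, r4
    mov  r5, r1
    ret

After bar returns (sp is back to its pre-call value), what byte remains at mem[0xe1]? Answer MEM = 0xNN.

MEM = 0x34

prologue: push r0 → mem[0xe2]=0x20, sp=0xe2
prologue: push r5 → mem[0xe1]=0x34, sp=0xe1
body[0] mov  r0, #0x2c → r0=0x2c
body[1] xor  r3, r4, r2 → r3=0x73
body[2] mov  r4, #0xe6 → r4=0xe6
body[3] mov  r5, r0 → r5=0x2c
body[4] add  r5, r4, r2 → r5=0x36
body[5] add  r3, r3, r4 → r3=0x59
body[6] mov  r5, r1 → r5=0x3c
epilogue: pop r5=0x34, sp=0xe2
epilogue: pop r0=0x20, sp=0xe3
prologue pushed ['r0', 'r5'] at ['0xe2', '0xe1']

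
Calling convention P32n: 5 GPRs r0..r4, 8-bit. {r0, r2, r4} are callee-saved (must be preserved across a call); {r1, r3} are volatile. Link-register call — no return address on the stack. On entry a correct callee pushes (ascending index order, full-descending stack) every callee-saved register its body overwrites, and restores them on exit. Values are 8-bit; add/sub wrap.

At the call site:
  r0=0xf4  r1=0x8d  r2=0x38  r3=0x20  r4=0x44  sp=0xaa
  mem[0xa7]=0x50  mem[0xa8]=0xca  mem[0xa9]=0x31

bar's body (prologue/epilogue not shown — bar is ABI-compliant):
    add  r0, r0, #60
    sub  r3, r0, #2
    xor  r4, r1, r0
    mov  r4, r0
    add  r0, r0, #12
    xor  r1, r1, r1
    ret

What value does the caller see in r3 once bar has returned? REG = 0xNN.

prologue: push r0 → mem[0xa9]=0xf4, sp=0xa9
prologue: push r4 → mem[0xa8]=0x44, sp=0xa8
body[0] add  r0, r0, #60 → r0=0x30
body[1] sub  r3, r0, #2 → r3=0x2e
body[2] xor  r4, r1, r0 → r4=0xbd
body[3] mov  r4, r0 → r4=0x30
body[4] add  r0, r0, #12 → r0=0x3c
body[5] xor  r1, r1, r1 → r1=0x00
epilogue: pop r4=0x44, sp=0xa9
epilogue: pop r0=0xf4, sp=0xaa
r3 is caller-saved → body value

REG = 0x2e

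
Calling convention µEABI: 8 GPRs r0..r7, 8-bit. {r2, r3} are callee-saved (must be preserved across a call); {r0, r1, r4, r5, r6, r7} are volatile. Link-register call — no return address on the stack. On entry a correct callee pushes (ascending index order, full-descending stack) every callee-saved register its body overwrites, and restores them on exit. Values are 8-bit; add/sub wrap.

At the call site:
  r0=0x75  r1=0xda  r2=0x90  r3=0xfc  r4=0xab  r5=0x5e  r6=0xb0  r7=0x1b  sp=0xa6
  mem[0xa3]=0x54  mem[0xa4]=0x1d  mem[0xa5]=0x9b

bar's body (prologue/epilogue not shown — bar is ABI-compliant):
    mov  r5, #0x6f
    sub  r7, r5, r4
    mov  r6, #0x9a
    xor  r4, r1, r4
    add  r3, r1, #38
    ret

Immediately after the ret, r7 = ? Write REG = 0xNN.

prologue: push r3 → mem[0xa5]=0xfc, sp=0xa5
body[0] mov  r5, #0x6f → r5=0x6f
body[1] sub  r7, r5, r4 → r7=0xc4
body[2] mov  r6, #0x9a → r6=0x9a
body[3] xor  r4, r1, r4 → r4=0x71
body[4] add  r3, r1, #38 → r3=0x00
epilogue: pop r3=0xfc, sp=0xa6
r7 is caller-saved → body value

REG = 0xc4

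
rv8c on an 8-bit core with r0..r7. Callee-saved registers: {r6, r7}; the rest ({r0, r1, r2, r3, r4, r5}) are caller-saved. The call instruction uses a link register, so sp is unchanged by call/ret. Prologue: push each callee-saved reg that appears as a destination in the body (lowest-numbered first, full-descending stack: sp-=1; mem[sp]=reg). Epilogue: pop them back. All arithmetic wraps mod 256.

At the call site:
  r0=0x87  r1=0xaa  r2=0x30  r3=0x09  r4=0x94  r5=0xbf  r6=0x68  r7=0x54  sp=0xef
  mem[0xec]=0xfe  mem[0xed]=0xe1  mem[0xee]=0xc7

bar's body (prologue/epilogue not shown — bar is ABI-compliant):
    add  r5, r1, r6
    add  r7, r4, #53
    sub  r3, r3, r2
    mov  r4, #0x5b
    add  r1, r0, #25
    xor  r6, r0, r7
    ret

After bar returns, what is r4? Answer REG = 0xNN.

prologue: push r6 → mem[0xee]=0x68, sp=0xee
prologue: push r7 → mem[0xed]=0x54, sp=0xed
body[0] add  r5, r1, r6 → r5=0x12
body[1] add  r7, r4, #53 → r7=0xc9
body[2] sub  r3, r3, r2 → r3=0xd9
body[3] mov  r4, #0x5b → r4=0x5b
body[4] add  r1, r0, #25 → r1=0xa0
body[5] xor  r6, r0, r7 → r6=0x4e
epilogue: pop r7=0x54, sp=0xee
epilogue: pop r6=0x68, sp=0xef
r4 is caller-saved → body value

REG = 0x5b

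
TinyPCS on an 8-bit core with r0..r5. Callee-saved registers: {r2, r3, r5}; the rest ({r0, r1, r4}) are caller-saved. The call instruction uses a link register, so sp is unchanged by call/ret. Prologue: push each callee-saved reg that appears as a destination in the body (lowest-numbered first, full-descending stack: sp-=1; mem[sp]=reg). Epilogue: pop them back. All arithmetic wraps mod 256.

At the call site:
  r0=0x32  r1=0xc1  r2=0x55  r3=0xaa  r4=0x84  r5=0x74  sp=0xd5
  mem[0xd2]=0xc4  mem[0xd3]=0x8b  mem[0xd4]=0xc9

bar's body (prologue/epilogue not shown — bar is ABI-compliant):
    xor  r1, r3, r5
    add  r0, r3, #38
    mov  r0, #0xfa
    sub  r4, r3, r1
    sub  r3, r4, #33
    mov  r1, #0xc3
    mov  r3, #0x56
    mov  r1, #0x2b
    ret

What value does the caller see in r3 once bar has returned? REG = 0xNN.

REG = 0xaa

prologue: push r3 -> mem[0xd4]=0xaa, sp=0xd4
body[0] xor  r1, r3, r5 -> r1=0xde
body[1] add  r0, r3, #38 -> r0=0xd0
body[2] mov  r0, #0xfa -> r0=0xfa
body[3] sub  r4, r3, r1 -> r4=0xcc
body[4] sub  r3, r4, #33 -> r3=0xab
body[5] mov  r1, #0xc3 -> r1=0xc3
body[6] mov  r3, #0x56 -> r3=0x56
body[7] mov  r1, #0x2b -> r1=0x2b
epilogue: pop r3=0xaa, sp=0xd5
r3 is callee-saved -> restored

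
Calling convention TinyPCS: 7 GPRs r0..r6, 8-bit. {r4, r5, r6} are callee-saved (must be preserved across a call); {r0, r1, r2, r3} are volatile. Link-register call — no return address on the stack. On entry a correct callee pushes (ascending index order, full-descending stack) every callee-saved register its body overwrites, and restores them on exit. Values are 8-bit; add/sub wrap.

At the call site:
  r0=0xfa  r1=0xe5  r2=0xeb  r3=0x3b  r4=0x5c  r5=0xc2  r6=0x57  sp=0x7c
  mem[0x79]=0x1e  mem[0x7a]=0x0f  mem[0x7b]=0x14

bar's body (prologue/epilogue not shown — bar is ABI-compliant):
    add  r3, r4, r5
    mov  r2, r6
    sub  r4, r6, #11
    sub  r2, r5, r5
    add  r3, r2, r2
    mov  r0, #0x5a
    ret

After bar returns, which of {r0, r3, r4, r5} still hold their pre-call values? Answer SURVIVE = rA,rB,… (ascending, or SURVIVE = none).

prologue: push r4 → mem[0x7b]=0x5c, sp=0x7b
body[0] add  r3, r4, r5 → r3=0x1e
body[1] mov  r2, r6 → r2=0x57
body[2] sub  r4, r6, #11 → r4=0x4c
body[3] sub  r2, r5, r5 → r2=0x00
body[4] add  r3, r2, r2 → r3=0x00
body[5] mov  r0, #0x5a → r0=0x5a
epilogue: pop r4=0x5c, sp=0x7c
r0: caller-saved, written=True
r3: caller-saved, written=True
r4: callee-saved, written=True
r5: callee-saved, written=False

SURVIVE = r4,r5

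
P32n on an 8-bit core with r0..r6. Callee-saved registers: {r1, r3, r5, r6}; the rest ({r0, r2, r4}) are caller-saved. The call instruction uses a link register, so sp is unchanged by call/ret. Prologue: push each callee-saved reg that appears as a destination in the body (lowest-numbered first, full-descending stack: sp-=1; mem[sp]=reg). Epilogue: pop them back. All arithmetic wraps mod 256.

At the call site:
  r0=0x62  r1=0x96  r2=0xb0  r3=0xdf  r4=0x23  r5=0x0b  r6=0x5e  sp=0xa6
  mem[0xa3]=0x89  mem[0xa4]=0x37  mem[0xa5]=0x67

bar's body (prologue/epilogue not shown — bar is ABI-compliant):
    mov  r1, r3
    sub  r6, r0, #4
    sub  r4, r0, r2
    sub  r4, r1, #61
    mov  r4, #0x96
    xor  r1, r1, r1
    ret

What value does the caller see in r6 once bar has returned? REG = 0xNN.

REG = 0x5e

prologue: push r1 -> mem[0xa5]=0x96, sp=0xa5
prologue: push r6 -> mem[0xa4]=0x5e, sp=0xa4
body[0] mov  r1, r3 -> r1=0xdf
body[1] sub  r6, r0, #4 -> r6=0x5e
body[2] sub  r4, r0, r2 -> r4=0xb2
body[3] sub  r4, r1, #61 -> r4=0xa2
body[4] mov  r4, #0x96 -> r4=0x96
body[5] xor  r1, r1, r1 -> r1=0x00
epilogue: pop r6=0x5e, sp=0xa5
epilogue: pop r1=0x96, sp=0xa6
r6 is callee-saved -> restored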